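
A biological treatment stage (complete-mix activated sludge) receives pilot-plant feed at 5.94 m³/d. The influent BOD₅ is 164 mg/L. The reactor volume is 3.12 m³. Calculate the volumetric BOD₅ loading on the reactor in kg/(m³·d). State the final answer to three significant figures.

Applied BOD₅ load per unit volume = Q·S₀/V = (5.94 × 164/1000)/3.120 = 0.3122 kg BOD₅·m⁻³·d⁻¹.

L_v ≈ 0.312 kg BOD₅/(m³·d)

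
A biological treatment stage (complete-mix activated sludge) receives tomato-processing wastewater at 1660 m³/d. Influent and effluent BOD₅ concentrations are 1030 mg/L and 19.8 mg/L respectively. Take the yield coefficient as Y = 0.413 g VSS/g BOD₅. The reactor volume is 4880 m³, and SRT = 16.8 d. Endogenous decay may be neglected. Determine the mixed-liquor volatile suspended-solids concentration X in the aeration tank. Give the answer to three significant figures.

From V·X = Y·Q·(S₀ − S)·θ_c (decay neglected): X = 0.413 × 1660 × (1030 − 19.8) × 16.8 / 4880 = 2384 mg/L.

X ≈ 2380 mg/L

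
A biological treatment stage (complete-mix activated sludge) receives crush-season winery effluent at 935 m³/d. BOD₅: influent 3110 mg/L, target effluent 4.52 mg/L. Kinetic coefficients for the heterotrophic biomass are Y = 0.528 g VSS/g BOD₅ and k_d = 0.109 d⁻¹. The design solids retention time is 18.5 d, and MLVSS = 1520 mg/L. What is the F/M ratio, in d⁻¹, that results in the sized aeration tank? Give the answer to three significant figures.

F/M ≈ 0.309 d⁻¹

Rearranging the biomass balance for a CMAS with decay, V = Y·Q·ΔS·θ_c / [X·(1+k_d θ_c)] = 0.528 × 935 × (3110 − 4.52) × 18.5 / [1520 × (1 + 0.109 × 18.5)] = 2.84×10^7 / 4585 = 6186 m³.
F/M = Q·S₀ / (V·X) = 935 × 3110 / (6186 × 1520) = 0.3093 g BOD₅·(g VSS·d)⁻¹.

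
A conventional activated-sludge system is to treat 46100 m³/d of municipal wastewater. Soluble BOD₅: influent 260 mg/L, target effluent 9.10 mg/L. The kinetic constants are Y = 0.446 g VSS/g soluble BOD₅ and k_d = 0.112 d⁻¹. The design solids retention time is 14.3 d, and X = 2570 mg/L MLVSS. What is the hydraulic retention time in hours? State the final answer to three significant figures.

From the SRT design equation V = Y Q (S₀−S) θ_c / [X (1 + k_d θ_c)] = 0.446 × 46100 × (260 − 9.10) × 14.3 / [2570 × (1 + 0.112 × 14.3)] = 7.38×10^7 / 6686 = 11033 m³.
τ = V/Q = 11033/46100 = 0.2393 d, or 5.744 h.

τ ≈ 5.74 h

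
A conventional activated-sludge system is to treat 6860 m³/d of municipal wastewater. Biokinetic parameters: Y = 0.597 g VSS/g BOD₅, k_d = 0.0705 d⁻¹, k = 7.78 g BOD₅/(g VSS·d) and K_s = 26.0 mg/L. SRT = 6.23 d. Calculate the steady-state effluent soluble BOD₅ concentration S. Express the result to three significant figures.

S ≈ 1.36 mg/L

For a completely mixed reactor with recycle the Lawrence–McCarty relation gives S = K_s·(1 + k_d·θ_c) / [θ_c·(Y·k − k_d) − 1] = 26.0 × (1 + 0.0705 × 6.23) / [6.23 × (0.597 × 7.78 − 0.0705) − 1] = 37.42 / 27.50 = 1.361 mg/L.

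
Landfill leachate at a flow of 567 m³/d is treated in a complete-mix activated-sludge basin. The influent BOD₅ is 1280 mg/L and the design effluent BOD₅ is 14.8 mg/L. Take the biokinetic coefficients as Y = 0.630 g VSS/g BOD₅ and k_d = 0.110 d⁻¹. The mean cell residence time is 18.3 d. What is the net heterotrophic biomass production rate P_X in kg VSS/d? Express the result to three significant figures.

Y_obs = Y / (1 + k_d θ_c) = 0.630 / (1 + 0.110 × 18.3) = 0.630 / 3.013 = 0.2091.
Q·(S₀ − S) = 567 × (1280 − 14.8) × 10⁻³ = 717.4 kg/d removed.
P_X = Y_obs · Q(S₀ − S) = 0.2091 × 717.4 = 150.0 kg VSS/d.

P_X ≈ 150 kg VSS/d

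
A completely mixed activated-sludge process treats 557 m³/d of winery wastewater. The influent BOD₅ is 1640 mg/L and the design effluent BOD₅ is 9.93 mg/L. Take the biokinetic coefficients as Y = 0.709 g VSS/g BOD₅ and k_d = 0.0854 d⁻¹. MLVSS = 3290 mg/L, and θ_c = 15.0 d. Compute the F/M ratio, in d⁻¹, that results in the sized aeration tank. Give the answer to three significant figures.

F/M ≈ 0.216 d⁻¹

Rearranging the biomass balance for a CMAS with decay, V = Y·Q·ΔS·θ_c / [X·(1+k_d θ_c)] = 0.709 × 557 × (1640 − 9.93) × 15.0 / [3290 × (1 + 0.0854 × 15.0)] = 9.66×10^6 / 7504 = 1287 m³.
F/M = applied load / biomass = Q·S₀/(V·X) = 557 × 1640 / (1287 × 3290) = 0.2158 d⁻¹.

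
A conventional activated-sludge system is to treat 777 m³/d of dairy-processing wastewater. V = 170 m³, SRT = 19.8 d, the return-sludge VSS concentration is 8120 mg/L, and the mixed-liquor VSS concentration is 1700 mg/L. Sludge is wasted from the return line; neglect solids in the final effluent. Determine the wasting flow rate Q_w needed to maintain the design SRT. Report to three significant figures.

Q_w ≈ 1.80 m³/d

Wasting from the return line (neglecting effluent solids): Q_w = V·X / (θ_c·X_r) = 170.0 × 1700 / (19.8 × 8120) = 1.798 m³/d.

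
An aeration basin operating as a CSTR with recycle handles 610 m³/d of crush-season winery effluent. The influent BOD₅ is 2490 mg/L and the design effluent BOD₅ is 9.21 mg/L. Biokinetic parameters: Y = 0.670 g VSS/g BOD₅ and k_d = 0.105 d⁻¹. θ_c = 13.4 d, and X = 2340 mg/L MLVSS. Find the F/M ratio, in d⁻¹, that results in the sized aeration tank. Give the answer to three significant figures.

F/M ≈ 0.269 d⁻¹

From the SRT design equation V = Y Q (S₀−S) θ_c / [X (1 + k_d θ_c)] = 0.670 × 610 × (2490 − 9.21) × 13.4 / [2340 × (1 + 0.105 × 13.4)] = 1.36×10^7 / 5632 = 2412 m³.
F/M = applied load / biomass = Q·S₀/(V·X) = 610 × 2490 / (2412 × 2340) = 0.2691 d⁻¹.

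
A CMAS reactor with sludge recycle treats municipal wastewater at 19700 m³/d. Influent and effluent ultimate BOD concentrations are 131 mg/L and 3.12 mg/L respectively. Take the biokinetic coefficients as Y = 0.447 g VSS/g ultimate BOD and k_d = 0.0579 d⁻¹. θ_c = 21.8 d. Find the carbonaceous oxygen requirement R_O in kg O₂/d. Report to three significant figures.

Observed yield with endogenous decay: Y_obs = Y / (1 + k_d·θ_c) = 0.447 / (1 + 0.0579 × 21.8) = 0.447 / 2.262 = 0.1976 g VSS/g ultimate BOD.
ΔS = 131 − 3.12 = 127.9 mg/L, so the substrate removal rate is 19700 × 127.9/1000 = 2519 kg ultimate BOD/d.
Net sludge production P_X = 0.1976 × 2519 = 497.8 kg VSS/d.
R_O = Q·ΔS − 1.42 P_X = 2519 − 706.9 = 1812 kg O₂/d.

R_O ≈ 1810 kg O₂/d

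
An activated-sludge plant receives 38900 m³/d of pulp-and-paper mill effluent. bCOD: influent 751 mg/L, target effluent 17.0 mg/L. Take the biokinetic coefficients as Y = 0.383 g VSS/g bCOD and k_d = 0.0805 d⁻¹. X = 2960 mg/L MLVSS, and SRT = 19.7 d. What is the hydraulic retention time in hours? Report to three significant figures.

τ ≈ 17.4 h

Rearranging the biomass balance for a CMAS with decay, V = Y·Q·ΔS·θ_c / [X·(1+k_d θ_c)] = 0.383 × 38900 × (751 − 17.0) × 19.7 / [2960 × (1 + 0.0805 × 19.7)] = 2.15×10^8 / 7654 = 28146 m³.
τ = V/Q = 28146/38900 = 0.7235 d, or 17.37 h.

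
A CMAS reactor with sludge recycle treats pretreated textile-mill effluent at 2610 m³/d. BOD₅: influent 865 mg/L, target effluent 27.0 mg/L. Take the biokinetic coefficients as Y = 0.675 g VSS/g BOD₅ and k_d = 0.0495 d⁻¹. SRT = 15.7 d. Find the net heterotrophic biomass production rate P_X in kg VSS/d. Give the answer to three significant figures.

P_X ≈ 831 kg VSS/d

Y_obs = Y / (1 + k_d θ_c) = 0.675 / (1 + 0.0495 × 15.7) = 0.675 / 1.777 = 0.3798.
ΔS = 865 − 27.0 = 838.0 mg/L, so the substrate removal rate is 2610 × 838.0/1000 = 2187 kg BOD₅/d.
Net biomass production P_X = Y_obs × Q·(S₀ − S) = 0.3798 × 2187 = 830.7 kg VSS/d.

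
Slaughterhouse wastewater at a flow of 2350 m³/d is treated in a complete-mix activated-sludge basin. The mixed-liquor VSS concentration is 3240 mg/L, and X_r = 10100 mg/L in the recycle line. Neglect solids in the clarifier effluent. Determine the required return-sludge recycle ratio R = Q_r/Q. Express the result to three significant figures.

Solids balance on the clarifier gives (1+R)X = R·X_r, so R = X/(X_r − X) = 3240 / (10100 − 3240) = 0.4723.

R ≈ 0.472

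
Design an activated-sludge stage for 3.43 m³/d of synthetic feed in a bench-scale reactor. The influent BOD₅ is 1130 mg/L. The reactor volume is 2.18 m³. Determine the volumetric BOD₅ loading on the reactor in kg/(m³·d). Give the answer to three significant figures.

L_v ≈ 1.78 kg BOD₅/(m³·d)

Volumetric loading L_v = Q·S₀ / V = 3.43 × 1130 g/m³ / 2.180 m³ = 1778 g/(m³·d) = 1.778 kg BOD₅/(m³·d).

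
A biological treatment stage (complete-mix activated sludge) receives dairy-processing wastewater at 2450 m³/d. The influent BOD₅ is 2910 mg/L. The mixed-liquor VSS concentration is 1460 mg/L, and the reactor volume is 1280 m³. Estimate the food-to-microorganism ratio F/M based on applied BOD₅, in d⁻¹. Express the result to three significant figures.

F/M ≈ 3.82 d⁻¹

Food-to-microorganism ratio F/M = Q S₀ / (V X) = 2450 × 2910 / (1280 × 1460) = 3.815 d⁻¹.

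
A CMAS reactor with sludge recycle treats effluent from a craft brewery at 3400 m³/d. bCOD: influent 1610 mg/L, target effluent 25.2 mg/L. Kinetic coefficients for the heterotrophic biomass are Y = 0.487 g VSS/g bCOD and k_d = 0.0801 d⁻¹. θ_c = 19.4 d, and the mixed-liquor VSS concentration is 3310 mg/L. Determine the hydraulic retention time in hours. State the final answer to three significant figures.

τ ≈ 42.5 h

Rearranging the biomass balance for a CMAS with decay, V = Y·Q·ΔS·θ_c / [X·(1+k_d θ_c)] = 0.487 × 3400 × (1610 − 25.2) × 19.4 / [3310 × (1 + 0.0801 × 19.4)] = 5.09×10^7 / 8454 = 6022 m³.
Hydraulic retention time τ = V/Q = 6022 / 3400 = 1.771 d = 42.51 h.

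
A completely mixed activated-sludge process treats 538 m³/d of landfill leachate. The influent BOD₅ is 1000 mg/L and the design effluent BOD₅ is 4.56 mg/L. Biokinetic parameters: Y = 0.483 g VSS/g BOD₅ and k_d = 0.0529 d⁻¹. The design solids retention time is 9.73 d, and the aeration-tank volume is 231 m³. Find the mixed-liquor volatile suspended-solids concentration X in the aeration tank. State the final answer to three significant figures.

X ≈ 7190 mg/L

X = Y·Q·ΔS·θ_c / [V·(1 + k_d θ_c)] = 0.483 × 538 × (1000 − 4.56) × 9.73 / [231 × (1 + 0.0529 × 9.73)] = 7193 mg/L.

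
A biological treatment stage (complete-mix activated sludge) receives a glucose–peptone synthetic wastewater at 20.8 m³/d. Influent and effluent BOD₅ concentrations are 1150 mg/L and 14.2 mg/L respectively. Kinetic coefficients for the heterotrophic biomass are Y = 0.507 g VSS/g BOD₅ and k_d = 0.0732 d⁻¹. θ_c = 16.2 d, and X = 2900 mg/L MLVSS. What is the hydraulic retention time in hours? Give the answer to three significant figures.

τ ≈ 35.3 h

From the SRT design equation V = Y Q (S₀−S) θ_c / [X (1 + k_d θ_c)] = 0.507 × 20.8 × (1150 − 14.2) × 16.2 / [2900 × (1 + 0.0732 × 16.2)] = 1.94×10^5 / 6339 = 30.61 m³.
HRT = V/Q = 30.61 m³ / 20.8 m³·d⁻¹ = 1.472 d × 24 = 35.32 h.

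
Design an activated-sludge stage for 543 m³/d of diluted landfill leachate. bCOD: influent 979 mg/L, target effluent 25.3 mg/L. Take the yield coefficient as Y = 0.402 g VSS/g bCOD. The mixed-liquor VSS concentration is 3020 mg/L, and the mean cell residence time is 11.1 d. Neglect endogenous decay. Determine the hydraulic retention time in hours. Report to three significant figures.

τ ≈ 33.8 h

With k_d = 0 the design equation reduces to V = Y Q (S₀−S) θ_c / X = 0.402 × 543 × (979 − 25.3) × 11.1 / 3020 = 765.2 m³.
HRT = V/Q = 765.2 m³ / 543 m³·d⁻¹ = 1.409 d × 24 = 33.82 h.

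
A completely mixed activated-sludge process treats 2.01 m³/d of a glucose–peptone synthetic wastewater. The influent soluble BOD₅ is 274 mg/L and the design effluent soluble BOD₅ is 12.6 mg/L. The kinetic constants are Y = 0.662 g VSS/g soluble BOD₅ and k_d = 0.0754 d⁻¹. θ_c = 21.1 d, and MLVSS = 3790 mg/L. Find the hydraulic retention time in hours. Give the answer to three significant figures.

From the SRT design equation V = Y Q (S₀−S) θ_c / [X (1 + k_d θ_c)] = 0.662 × 2.01 × (274 − 12.6) × 21.1 / [3790 × (1 + 0.0754 × 21.1)] = 7.34×10^3 / 9820 = 0.7474 m³.
HRT = V/Q = 0.7474 m³ / 2.01 m³·d⁻¹ = 0.3718 d × 24 = 8.924 h.

τ ≈ 8.92 h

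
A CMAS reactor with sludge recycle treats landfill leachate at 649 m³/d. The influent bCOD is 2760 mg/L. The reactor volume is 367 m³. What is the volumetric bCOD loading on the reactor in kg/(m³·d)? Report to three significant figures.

L_v ≈ 4.88 kg bCOD/(m³·d)

Volumetric loading L_v = Q·S₀ / V = 649 × 2760 g/m³ / 367.0 m³ = 4881 g/(m³·d) = 4.881 kg bCOD/(m³·d).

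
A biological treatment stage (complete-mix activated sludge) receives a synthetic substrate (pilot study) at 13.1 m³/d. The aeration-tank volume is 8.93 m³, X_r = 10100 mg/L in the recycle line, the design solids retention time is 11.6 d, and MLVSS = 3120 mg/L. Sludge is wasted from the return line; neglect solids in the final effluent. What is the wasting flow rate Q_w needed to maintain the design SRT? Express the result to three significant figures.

Q_w ≈ 0.238 m³/d

Q_w = (V·X)/(θ_c X_r) = 8.930 × 3120 / (11.6 × 10100) = 0.2378 m³/d.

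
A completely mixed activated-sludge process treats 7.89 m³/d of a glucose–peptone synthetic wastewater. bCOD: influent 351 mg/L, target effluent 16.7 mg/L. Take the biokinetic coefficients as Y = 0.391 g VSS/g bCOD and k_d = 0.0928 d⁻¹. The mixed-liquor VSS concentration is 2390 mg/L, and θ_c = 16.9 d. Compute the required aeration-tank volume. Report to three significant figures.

V ≈ 2.84 m³

From the SRT design equation V = Y Q (S₀−S) θ_c / [X (1 + k_d θ_c)] = 0.391 × 7.89 × (351 − 16.7) × 16.9 / [2390 × (1 + 0.0928 × 16.9)] = 1.74×10^4 / 6138 = 2.839 m³.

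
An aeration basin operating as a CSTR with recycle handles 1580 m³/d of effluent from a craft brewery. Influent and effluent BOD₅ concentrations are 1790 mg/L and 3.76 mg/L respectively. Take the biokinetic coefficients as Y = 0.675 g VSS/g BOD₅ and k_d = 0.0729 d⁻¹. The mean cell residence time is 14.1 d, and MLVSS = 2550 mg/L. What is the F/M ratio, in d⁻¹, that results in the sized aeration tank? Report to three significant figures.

F/M ≈ 0.214 d⁻¹

Steady-state biomass mass balance: V·X·(1 + k_d·θ_c) = Y·Q·(S₀ − S)·θ_c, so V = 0.675 × 1580 × (1790 − 3.76) × 14.1 / [2550 × (1 + 0.0729 × 14.1)] = 2.69×10^7 / 5171 = 5194 m³.
F/M = Q·S₀ / (V·X) = 1580 × 1790 / (5194 × 2550) = 0.2135 g BOD₅·(g VSS·d)⁻¹.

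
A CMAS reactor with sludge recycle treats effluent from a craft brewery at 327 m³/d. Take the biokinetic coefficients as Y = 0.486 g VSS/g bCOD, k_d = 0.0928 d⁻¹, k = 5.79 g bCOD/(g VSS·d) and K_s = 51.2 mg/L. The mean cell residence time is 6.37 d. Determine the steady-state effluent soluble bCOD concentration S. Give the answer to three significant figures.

S ≈ 4.99 mg/L

Effluent substrate depends only on kinetics and SRT: S = K_s(1 + k_d θ_c) / [θ_c(Yk − k_d) − 1] = 51.2 × (1 + 0.0928 × 6.37) / [6.37 × (0.486 × 5.79 − 0.0928) − 1] = 81.47 / 16.33 = 4.988 mg/L.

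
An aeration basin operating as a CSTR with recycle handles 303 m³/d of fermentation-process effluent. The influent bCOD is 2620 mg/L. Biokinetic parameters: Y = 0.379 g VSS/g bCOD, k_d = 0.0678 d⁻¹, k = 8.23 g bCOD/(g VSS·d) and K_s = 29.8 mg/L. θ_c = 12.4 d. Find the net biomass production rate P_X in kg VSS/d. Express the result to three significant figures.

From the Monod/SRT balance for a CMAS, S = K_s·(1+k_d θ_c)/[θ_c·(Y k − k_d) − 1] = 29.8 × (1 + 0.0678 × 12.4) / [12.4 × (0.379 × 8.23 − 0.0678) − 1] = 54.85 / 36.84 = 1.489 mg/L.
The observed yield is Y_obs = Y/(1 + k_d·θ_c) = 0.379 / (1 + 0.0678 × 12.4) = 0.379 / 1.841 = 0.2059 g VSS per g bCOD removed.
ΔS = 2620 − 1.49 = 2619 mg/L, so the substrate removal rate is 303 × 2619/1000 = 793.4 kg bCOD/d.
P_X = Y_obs · Q(S₀ − S) = 0.2059 × 793.4 = 163.4 kg VSS/d.

P_X ≈ 163 kg VSS/d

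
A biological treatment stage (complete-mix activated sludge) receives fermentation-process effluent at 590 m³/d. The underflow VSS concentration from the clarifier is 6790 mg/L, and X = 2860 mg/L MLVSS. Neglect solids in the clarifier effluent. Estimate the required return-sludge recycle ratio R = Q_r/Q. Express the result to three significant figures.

Mass balance around the secondary clarifier (neglecting effluent solids): R = X / (X_r − X) = 2860 / (6790 − 2860) = 0.7277.

R ≈ 0.728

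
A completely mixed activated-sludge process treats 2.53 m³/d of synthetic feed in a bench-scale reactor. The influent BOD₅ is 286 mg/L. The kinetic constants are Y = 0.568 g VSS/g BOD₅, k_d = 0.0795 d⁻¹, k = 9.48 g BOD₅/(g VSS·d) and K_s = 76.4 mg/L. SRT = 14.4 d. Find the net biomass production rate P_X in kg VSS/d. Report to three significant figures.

Effluent substrate depends only on kinetics and SRT: S = K_s(1 + k_d θ_c) / [θ_c(Yk − k_d) − 1] = 76.4 × (1 + 0.0795 × 14.4) / [14.4 × (0.568 × 9.48 − 0.0795) − 1] = 163.9 / 75.39 = 2.173 mg/L.
Correct the yield for decay: Y_obs = Y/(1 + k_d θ_c) = 0.568 / (1 + 0.0795 × 14.4) = 0.568 / 2.145 = 0.2648.
ΔS = 286 − 2.17 = 283.8 mg/L, so the substrate removal rate is 2.53 × 283.8/1000 = 0.7181 kg BOD₅/d.
Biomass produced: P_X = Y_obs·Q·ΔS = 0.2648 × 0.7181 ≈ 0.1902 kg VSS/d.

P_X ≈ 0.190 kg VSS/d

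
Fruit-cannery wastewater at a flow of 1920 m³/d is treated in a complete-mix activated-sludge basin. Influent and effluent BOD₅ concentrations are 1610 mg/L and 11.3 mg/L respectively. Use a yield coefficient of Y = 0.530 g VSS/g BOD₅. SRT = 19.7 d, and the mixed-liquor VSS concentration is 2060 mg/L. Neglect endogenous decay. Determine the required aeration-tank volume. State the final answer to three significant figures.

Biomass mass balance (decay neglected): V·X = Y·Q·(S₀ − S)·θ_c, so V = 0.530 × 1920 × (1610 − 11.3) × 19.7 / 2060 = 15558 m³.

V ≈ 15600 m³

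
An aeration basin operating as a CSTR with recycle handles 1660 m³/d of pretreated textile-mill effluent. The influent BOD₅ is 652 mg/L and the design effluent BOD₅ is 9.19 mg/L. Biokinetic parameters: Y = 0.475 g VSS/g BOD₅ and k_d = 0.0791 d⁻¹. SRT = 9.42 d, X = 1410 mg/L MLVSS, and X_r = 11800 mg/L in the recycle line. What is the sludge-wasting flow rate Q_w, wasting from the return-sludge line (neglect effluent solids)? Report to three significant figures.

Q_w ≈ 24.6 m³/d

From the SRT design equation V = Y Q (S₀−S) θ_c / [X (1 + k_d θ_c)] = 0.475 × 1660 × (652 − 9.19) × 9.42 / [1410 × (1 + 0.0791 × 9.42)] = 4.77×10^6 / 2461 = 1940 m³.
θ_c = V·X/(Q_w·X_r) when wasting from the recycle, so Q_w = V·X/(θ_c·X_r) = 1940 × 1410 / (9.42 × 11800) = 24.61 m³/d.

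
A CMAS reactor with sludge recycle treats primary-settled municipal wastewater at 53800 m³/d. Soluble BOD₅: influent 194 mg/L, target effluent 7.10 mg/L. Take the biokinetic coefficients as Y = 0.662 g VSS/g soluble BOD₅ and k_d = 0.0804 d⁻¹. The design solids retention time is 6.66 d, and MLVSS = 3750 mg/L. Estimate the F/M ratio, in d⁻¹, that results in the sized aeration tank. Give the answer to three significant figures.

Rearranging the biomass balance for a CMAS with decay, V = Y·Q·ΔS·θ_c / [X·(1+k_d θ_c)] = 0.662 × 53800 × (194 − 7.10) × 6.66 / [3750 × (1 + 0.0804 × 6.66)] = 4.43×10^7 / 5758 = 7699 m³.
Food-to-microorganism ratio F/M = Q S₀ / (V X) = 53800 × 194 / (7699 × 3750) = 0.3615 d⁻¹.

F/M ≈ 0.361 d⁻¹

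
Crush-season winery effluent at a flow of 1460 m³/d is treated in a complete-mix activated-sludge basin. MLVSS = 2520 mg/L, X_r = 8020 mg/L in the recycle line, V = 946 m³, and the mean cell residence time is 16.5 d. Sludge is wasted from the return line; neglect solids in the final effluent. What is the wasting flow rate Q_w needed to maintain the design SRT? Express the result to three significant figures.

Q_w = (V·X)/(θ_c X_r) = 946.0 × 2520 / (16.5 × 8020) = 18.01 m³/d.

Q_w ≈ 18.0 m³/d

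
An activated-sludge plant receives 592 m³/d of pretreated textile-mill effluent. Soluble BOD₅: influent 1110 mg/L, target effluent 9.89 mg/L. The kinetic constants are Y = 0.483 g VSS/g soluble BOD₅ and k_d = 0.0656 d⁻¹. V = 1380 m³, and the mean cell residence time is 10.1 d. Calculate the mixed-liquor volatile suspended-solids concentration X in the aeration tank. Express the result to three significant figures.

Solving the biomass balance for X: X = Y Q (S₀−S) θ_c / [V (1+k_d θ_c)] = 0.483 × 592 × (1110 − 9.89) × 10.1 / [1380 × (1 + 0.0656 × 10.1)] = 1385 mg/L.

X ≈ 1380 mg/L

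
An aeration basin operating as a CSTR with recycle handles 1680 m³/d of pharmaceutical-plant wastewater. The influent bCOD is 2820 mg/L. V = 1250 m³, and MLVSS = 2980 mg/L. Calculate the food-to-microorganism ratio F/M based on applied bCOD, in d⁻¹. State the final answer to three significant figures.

Food-to-microorganism ratio F/M = Q S₀ / (V X) = 1680 × 2820 / (1250 × 2980) = 1.272 d⁻¹.

F/M ≈ 1.27 d⁻¹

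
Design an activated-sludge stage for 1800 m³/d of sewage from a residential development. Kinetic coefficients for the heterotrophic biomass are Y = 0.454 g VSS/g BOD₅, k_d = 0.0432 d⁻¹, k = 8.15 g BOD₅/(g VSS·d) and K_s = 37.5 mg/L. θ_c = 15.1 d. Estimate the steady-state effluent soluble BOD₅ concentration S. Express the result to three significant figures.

For a completely mixed reactor with recycle the Lawrence–McCarty relation gives S = K_s·(1 + k_d·θ_c) / [θ_c·(Y·k − k_d) − 1] = 37.5 × (1 + 0.0432 × 15.1) / [15.1 × (0.454 × 8.15 − 0.0432) − 1] = 61.96 / 54.22 = 1.143 mg/L.

S ≈ 1.14 mg/L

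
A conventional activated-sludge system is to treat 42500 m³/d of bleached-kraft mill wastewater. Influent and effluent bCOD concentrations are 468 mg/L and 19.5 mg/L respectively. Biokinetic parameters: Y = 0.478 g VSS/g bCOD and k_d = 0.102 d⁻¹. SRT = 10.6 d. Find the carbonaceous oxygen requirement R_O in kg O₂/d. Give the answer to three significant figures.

R_O ≈ 12800 kg O₂/d

The observed yield is Y_obs = Y/(1 + k_d·θ_c) = 0.478 / (1 + 0.102 × 10.6) = 0.478 / 2.081 = 0.2297 g VSS per g bCOD removed.
ΔS = 468 − 19.5 = 448.5 mg/L, so the substrate removal rate is 42500 × 448.5/1000 = 19061 kg bCOD/d.
Biomass synthesised: P_X = Y_obs × 19061 = 4378 kg VSS/d.
R_O = Q·ΔS − 1.42 P_X = 19061 − 6217 = 12845 kg O₂/d.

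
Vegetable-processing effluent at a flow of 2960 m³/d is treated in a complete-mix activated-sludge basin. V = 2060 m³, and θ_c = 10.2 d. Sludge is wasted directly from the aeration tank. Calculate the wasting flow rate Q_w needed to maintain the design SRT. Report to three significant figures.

With mixed-liquor wasting, θ_c = V/Q_w, so Q_w = V/θ_c = 2060/10.2 = 202.0 m³/d.

Q_w ≈ 202 m³/d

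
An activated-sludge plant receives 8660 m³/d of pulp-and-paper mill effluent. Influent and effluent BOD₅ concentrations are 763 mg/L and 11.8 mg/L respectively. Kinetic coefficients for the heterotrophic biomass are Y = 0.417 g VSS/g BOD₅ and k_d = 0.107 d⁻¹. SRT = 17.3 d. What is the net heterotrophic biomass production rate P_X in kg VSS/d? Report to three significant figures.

P_X ≈ 951 kg VSS/d

Correct the yield for decay: Y_obs = Y/(1 + k_d θ_c) = 0.417 / (1 + 0.107 × 17.3) = 0.417 / 2.851 = 0.1463.
Mass of BOD₅ removed per day: Q(S₀ − S) = 8660 × 751.2 g/m³ = 6505 kg/d.
P_X = Y_obs · Q(S₀ − S) = 0.1463 × 6505 = 951.5 kg VSS/d.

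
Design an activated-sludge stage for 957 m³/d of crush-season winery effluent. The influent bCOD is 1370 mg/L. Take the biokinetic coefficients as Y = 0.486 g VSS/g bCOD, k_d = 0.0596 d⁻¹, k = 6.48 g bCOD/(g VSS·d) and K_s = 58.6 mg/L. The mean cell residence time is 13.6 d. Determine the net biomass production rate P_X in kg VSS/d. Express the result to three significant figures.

P_X ≈ 351 kg VSS/d

From the Monod/SRT balance for a CMAS, S = K_s·(1+k_d θ_c)/[θ_c·(Y k − k_d) − 1] = 58.6 × (1 + 0.0596 × 13.6) / [13.6 × (0.486 × 6.48 − 0.0596) − 1] = 106.1 / 41.02 = 2.587 mg/L.
Y_obs = Y / (1 + k_d θ_c) = 0.486 / (1 + 0.0596 × 13.6) = 0.486 / 1.811 = 0.2684.
Mass of bCOD removed per day: Q(S₀ − S) = 957 × 1367 g/m³ = 1309 kg/d.
Net biomass production P_X = Y_obs × Q·(S₀ − S) = 0.2684 × 1309 = 351.3 kg VSS/d.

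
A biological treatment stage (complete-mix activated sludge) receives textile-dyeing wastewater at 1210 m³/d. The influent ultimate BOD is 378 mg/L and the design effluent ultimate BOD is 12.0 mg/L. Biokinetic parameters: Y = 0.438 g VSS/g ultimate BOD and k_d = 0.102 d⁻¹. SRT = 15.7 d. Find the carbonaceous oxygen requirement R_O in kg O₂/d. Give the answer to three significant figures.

Y_obs = Y / (1 + k_d θ_c) = 0.438 / (1 + 0.102 × 15.7) = 0.438 / 2.601 = 0.1684.
Q·(S₀ − S) = 1210 × (378 − 12.0) × 10⁻³ = 442.9 kg/d removed.
Net sludge production P_X = 0.1684 × 442.9 = 74.56 kg VSS/d.
R_O = Q·ΔS − 1.42 P_X = 442.9 − 105.9 = 337.0 kg O₂/d.

R_O ≈ 337 kg O₂/d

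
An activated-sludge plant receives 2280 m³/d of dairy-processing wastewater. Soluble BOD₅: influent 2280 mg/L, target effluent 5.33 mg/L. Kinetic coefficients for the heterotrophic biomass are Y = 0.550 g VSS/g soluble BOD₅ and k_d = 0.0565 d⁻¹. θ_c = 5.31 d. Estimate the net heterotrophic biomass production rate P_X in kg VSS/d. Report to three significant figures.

P_X ≈ 2190 kg VSS/d

Y_obs = Y / (1 + k_d θ_c) = 0.550 / (1 + 0.0565 × 5.31) = 0.550 / 1.300 = 0.4231.
ΔS = 2280 − 5.33 = 2275 mg/L, so the substrate removal rate is 2280 × 2275/1000 = 5186 kg soluble BOD₅/d.
Net biomass production P_X = Y_obs × Q·(S₀ − S) = 0.4231 × 5186 = 2194 kg VSS/d.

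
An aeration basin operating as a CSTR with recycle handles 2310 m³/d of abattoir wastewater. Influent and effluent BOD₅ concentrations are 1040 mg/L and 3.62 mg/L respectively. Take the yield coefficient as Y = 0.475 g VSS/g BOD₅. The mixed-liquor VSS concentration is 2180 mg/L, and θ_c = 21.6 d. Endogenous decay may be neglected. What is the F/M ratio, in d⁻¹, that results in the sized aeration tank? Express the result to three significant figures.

F/M ≈ 0.0978 d⁻¹

V·X = Y·Q·ΔS·θ_c gives V = 0.475 × 2310 × (1040 − 3.62) × 21.6 / 2180 = 11267 m³.
F/M = Q·S₀ / (V·X) = 2310 × 1040 / (11267 × 2180) = 0.09781 g BOD₅·(g VSS·d)⁻¹.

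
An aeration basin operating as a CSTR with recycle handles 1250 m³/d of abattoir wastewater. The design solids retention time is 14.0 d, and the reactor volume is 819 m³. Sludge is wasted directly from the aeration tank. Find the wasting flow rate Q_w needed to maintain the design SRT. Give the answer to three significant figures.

Q_w ≈ 58.5 m³/d

Wasting from the aeration tank: Q_w = V / θ_c = 819.0 / 14.0 = 58.50 m³/d.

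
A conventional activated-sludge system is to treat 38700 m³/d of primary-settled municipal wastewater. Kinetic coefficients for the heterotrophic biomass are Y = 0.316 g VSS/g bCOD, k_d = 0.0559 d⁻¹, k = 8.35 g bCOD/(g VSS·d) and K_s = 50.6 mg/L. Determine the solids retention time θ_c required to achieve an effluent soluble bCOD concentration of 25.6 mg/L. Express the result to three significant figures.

At the target effluent, Y k S/(K_s+S) = 0.316×8.35×25.6/76.20 = 0.8865 d⁻¹.
θ_c = 1/(μ − k_d) = 1/(0.8865 − 0.0559) = 1/0.8306 = 1.204 d.

θ_c ≈ 1.20 d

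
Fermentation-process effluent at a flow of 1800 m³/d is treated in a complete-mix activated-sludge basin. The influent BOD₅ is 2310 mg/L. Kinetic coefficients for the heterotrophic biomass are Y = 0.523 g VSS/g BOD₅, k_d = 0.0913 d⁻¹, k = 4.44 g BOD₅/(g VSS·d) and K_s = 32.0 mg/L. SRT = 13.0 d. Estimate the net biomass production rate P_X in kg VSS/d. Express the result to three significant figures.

Effluent substrate depends only on kinetics and SRT: S = K_s(1 + k_d θ_c) / [θ_c(Yk − k_d) − 1] = 32.0 × (1 + 0.0913 × 13.0) / [13.0 × (0.523 × 4.44 − 0.0913) − 1] = 69.98 / 28.00 = 2.499 mg/L.
Correct the yield for decay: Y_obs = Y/(1 + k_d θ_c) = 0.523 / (1 + 0.0913 × 13.0) = 0.523 / 2.187 = 0.2392.
Substrate removed = Q·(S₀ − S) = 1800 m³/d × (2310 − 2.50) g/m³ = 4.15×10^6 g/d = 4154 kg/d.
Biomass produced: P_X = Y_obs·Q·ΔS = 0.2392 × 4154 ≈ 993.3 kg VSS/d.

P_X ≈ 993 kg VSS/d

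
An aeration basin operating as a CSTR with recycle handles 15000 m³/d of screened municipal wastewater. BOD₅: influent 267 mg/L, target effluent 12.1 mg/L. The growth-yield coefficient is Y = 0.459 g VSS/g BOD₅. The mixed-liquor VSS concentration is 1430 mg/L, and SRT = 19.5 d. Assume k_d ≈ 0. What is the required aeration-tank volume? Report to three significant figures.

V ≈ 23900 m³

V·X = Y·Q·ΔS·θ_c gives V = 0.459 × 15000 × (267 − 12.1) × 19.5 / 1430 = 23932 m³.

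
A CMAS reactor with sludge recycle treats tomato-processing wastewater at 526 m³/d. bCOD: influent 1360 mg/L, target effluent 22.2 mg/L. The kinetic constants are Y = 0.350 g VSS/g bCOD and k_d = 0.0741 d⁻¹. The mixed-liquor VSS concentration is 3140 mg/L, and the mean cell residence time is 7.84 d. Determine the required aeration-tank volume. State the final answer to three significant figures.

Rearranging the biomass balance for a CMAS with decay, V = Y·Q·ΔS·θ_c / [X·(1+k_d θ_c)] = 0.350 × 526 × (1360 − 22.2) × 7.84 / [3140 × (1 + 0.0741 × 7.84)] = 1.93×10^6 / 4964 = 389.0 m³.

V ≈ 389 m³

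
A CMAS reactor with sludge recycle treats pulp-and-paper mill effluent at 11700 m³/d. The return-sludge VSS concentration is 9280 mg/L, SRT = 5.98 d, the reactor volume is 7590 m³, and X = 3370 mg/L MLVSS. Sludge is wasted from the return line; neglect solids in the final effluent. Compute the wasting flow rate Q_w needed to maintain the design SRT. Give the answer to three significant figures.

Q_w ≈ 461 m³/d

Wasting from the return line (neglecting effluent solids): Q_w = V·X / (θ_c·X_r) = 7590 × 3370 / (5.98 × 9280) = 460.9 m³/d.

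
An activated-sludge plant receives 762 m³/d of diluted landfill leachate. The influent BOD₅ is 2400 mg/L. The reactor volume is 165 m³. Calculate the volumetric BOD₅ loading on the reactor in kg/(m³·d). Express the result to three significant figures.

L_v ≈ 11.1 kg BOD₅/(m³·d)

L_v = Q S₀ / V = 762 × 2400 × 10⁻³ / 165.0 = 11.08 kg/(m³·d).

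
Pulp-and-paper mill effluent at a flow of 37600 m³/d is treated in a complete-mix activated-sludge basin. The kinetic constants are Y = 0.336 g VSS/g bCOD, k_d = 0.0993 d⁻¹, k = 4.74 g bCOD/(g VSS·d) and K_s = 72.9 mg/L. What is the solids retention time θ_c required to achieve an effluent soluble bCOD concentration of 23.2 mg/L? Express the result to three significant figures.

θ_c ≈ 3.51 d

At the target effluent, Y k S/(K_s+S) = 0.336×4.74×23.2/96.10 = 0.3845 d⁻¹.
1/θ_c = 0.3845 − 0.0993 = 0.2852 d⁻¹, so θ_c = 3.506 d.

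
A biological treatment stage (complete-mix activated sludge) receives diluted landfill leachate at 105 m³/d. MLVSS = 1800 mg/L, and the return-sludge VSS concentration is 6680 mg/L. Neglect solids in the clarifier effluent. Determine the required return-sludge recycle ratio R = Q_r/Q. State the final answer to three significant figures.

R = Q_r/Q = X/(X_r − X) = 1800 / (6680 − 1800) = 0.3689.

R ≈ 0.369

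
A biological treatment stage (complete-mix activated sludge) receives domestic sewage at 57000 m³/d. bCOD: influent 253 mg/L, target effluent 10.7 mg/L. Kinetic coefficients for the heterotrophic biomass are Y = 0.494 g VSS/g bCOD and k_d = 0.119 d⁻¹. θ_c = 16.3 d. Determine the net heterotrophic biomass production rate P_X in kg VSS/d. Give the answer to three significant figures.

P_X ≈ 2320 kg VSS/d

Observed yield with endogenous decay: Y_obs = Y / (1 + k_d·θ_c) = 0.494 / (1 + 0.119 × 16.3) = 0.494 / 2.940 = 0.1680 g VSS/g bCOD.
Mass of bCOD removed per day: Q(S₀ − S) = 57000 × 242.3 g/m³ = 13811 kg/d.
Biomass produced: P_X = Y_obs·Q·ΔS = 0.1680 × 13811 ≈ 2321 kg VSS/d.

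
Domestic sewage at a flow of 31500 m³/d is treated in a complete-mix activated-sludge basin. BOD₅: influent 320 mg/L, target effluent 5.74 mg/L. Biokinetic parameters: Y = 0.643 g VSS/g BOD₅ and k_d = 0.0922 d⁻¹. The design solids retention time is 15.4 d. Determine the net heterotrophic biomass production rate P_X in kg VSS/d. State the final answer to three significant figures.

P_X ≈ 2630 kg VSS/d

Y_obs = Y / (1 + k_d θ_c) = 0.643 / (1 + 0.0922 × 15.4) = 0.643 / 2.420 = 0.2657.
Substrate removed = Q·(S₀ − S) = 31500 m³/d × (320 − 5.74) g/m³ = 9.9×10^6 g/d = 9899 kg/d.
Biomass produced: P_X = Y_obs·Q·ΔS = 0.2657 × 9899 ≈ 2630 kg VSS/d.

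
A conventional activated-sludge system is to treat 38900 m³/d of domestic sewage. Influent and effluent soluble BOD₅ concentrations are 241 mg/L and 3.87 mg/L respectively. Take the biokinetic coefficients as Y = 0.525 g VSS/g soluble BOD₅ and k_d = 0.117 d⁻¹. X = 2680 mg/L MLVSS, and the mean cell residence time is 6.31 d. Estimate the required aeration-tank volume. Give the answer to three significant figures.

V ≈ 6560 m³

Steady-state biomass mass balance: V·X·(1 + k_d·θ_c) = Y·Q·(S₀ − S)·θ_c, so V = 0.525 × 38900 × (241 − 3.87) × 6.31 / [2680 × (1 + 0.117 × 6.31)] = 3.06×10^7 / 4659 = 6560 m³.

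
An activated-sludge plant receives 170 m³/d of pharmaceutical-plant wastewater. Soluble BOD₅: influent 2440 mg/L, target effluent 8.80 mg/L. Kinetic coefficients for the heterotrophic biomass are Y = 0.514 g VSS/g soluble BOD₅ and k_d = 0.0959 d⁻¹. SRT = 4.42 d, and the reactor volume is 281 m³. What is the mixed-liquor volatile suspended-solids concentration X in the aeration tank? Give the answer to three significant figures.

Solving the biomass balance for X: X = Y Q (S₀−S) θ_c / [V (1+k_d θ_c)] = 0.514 × 170 × (2440 − 8.80) × 4.42 / [281 × (1 + 0.0959 × 4.42)] = 2347 mg/L.

X ≈ 2350 mg/L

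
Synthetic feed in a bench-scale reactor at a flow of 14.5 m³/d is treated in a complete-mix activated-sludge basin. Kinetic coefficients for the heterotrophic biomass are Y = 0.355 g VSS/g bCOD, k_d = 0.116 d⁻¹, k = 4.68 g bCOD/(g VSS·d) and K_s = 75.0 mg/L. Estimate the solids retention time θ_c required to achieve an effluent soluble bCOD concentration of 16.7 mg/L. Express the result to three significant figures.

θ_c ≈ 5.36 d

From 1/θ_c = Y·k·S/(K_s + S) − k_d: Y·k·S/(K_s+S) = 0.355 × 4.68 × 16.7 / (75.0 + 16.7) = 0.3026 d⁻¹.
1/θ_c = 0.3026 − 0.116 = 0.1866 d⁻¹, so θ_c = 5.360 d.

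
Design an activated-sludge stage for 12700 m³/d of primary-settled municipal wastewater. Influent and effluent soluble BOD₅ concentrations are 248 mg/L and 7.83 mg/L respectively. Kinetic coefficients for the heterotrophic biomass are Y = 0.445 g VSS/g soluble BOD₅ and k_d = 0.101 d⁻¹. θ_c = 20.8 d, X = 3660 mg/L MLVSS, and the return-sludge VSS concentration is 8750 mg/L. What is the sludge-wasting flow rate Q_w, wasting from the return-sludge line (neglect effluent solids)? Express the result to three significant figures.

From the SRT design equation V = Y Q (S₀−S) θ_c / [X (1 + k_d θ_c)] = 0.445 × 12700 × (248 − 7.83) × 20.8 / [3660 × (1 + 0.101 × 20.8)] = 2.82×10^7 / 11349 = 2488 m³.
Q_w = (V·X)/(θ_c X_r) = 2488 × 3660 / (20.8 × 8750) = 50.03 m³/d.

Q_w ≈ 50.0 m³/d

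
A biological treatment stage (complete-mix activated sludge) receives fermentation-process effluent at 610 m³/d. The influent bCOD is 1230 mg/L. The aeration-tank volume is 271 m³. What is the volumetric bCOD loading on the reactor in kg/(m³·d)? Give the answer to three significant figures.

Volumetric loading L_v = Q·S₀ / V = 610 × 1230 g/m³ / 271.0 m³ = 2769 g/(m³·d) = 2.769 kg bCOD/(m³·d).

L_v ≈ 2.77 kg bCOD/(m³·d)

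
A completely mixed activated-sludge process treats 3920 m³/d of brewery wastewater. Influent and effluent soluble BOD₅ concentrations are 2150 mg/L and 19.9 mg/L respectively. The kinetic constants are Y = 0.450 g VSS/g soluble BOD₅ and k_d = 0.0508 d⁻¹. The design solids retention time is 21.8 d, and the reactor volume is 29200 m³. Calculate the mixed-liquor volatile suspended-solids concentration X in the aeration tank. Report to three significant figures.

X = Y·Q·ΔS·θ_c / [V·(1 + k_d θ_c)] = 0.450 × 3920 × (2150 − 19.9) × 21.8 / [29200 × (1 + 0.0508 × 21.8)] = 1331 mg/L.

X ≈ 1330 mg/L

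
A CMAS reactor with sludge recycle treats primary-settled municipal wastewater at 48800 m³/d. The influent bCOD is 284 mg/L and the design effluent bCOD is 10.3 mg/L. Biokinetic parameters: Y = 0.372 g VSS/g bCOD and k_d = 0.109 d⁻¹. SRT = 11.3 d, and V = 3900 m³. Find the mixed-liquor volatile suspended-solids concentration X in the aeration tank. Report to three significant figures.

From V·X·(1 + k_d·θ_c) = Y·Q·(S₀ − S)·θ_c: X = 0.372 × 48800 × (284 − 10.3) × 11.3 / [3900 × (1 + 0.109 × 11.3)] = 6451 mg/L.

X ≈ 6450 mg/L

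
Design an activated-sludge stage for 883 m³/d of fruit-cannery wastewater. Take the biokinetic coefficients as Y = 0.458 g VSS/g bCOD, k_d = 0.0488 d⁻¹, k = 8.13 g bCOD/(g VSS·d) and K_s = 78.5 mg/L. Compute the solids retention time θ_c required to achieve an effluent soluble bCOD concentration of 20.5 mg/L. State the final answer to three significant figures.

θ_c ≈ 1.38 d

At the target effluent, Y k S/(K_s+S) = 0.458×8.13×20.5/99.00 = 0.7710 d⁻¹.
Then 1/θ_c = μ − k_d = 0.7710 − 0.0488 = 0.7222 d⁻¹, giving θ_c = 1.385 d.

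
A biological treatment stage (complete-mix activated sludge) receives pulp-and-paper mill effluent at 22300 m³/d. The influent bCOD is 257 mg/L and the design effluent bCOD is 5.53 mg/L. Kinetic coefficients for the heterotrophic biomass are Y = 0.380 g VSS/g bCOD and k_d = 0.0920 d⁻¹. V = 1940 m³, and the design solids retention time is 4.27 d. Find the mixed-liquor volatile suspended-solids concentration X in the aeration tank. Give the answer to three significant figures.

X = Y·Q·ΔS·θ_c / [V·(1 + k_d θ_c)] = 0.380 × 22300 × (257 − 5.53) × 4.27 / [1940 × (1 + 0.0920 × 4.27)] = 3367 mg/L.

X ≈ 3370 mg/L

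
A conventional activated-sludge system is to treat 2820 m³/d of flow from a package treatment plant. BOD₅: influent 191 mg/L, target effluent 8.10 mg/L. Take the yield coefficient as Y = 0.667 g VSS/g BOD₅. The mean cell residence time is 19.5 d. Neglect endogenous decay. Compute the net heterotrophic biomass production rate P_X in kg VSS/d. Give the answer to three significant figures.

With endogenous decay neglected, the observed yield equals the true yield: Y_obs = Y = 0.667 g VSS/g BOD₅.
ΔS = 191 − 8.10 = 182.9 mg/L, so the substrate removal rate is 2820 × 182.9/1000 = 515.8 kg BOD₅/d.
Biomass produced: P_X = Y_obs·Q·ΔS = 0.6670 × 515.8 ≈ 344.0 kg VSS/d.

P_X ≈ 344 kg VSS/d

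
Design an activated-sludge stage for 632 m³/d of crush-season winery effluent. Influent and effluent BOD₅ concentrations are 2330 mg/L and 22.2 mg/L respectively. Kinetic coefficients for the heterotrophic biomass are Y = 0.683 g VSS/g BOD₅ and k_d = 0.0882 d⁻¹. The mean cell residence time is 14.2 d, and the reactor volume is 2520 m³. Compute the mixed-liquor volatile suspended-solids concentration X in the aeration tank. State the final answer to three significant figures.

X ≈ 2490 mg/L

From V·X·(1 + k_d·θ_c) = Y·Q·(S₀ − S)·θ_c: X = 0.683 × 632 × (2330 − 22.2) × 14.2 / [2520 × (1 + 0.0882 × 14.2)] = 2492 mg/L.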